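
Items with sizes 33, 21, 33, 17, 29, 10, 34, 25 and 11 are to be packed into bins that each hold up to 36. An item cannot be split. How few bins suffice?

7

Total = 34 + 33 + 33 + 29 + 25 + 21 + 17 + 11 + 10 = 213.
Lower bound: ⌈213/36⌉ = 6 bins.
A packing using 7 bins:
  bin 1: 34 = 34
  bin 2: 33 = 33
  bin 3: 33 = 33
  bin 4: 29 = 29
  bin 5: 25 + 11 = 36
  bin 6: 21 + 10 = 31
  bin 7: 17 = 17
No arrangement into 6 bins stays within capacity, so 7 is optimal.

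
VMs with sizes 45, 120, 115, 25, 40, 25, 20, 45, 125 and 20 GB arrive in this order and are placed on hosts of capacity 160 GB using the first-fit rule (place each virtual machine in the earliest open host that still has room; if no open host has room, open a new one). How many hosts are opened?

4

  45 → host 1 (new)  [load 45/160]
  120 → host 2 (new)  [load 120/160]
  115 → host 1  [load 160/160]
  25 → host 2  [load 145/160]
  40 → host 3 (new)  [load 40/160]
  25 → host 3  [load 65/160]
  20 → host 3  [load 85/160]
  45 → host 3  [load 130/160]
  125 → host 4 (new)  [load 125/160]
  20 → host 3  [load 150/160]
4 hosts opened.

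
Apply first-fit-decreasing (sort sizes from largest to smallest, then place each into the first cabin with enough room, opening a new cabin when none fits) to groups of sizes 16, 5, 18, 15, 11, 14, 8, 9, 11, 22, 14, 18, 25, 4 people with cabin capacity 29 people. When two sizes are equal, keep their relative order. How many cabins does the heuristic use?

7

Sorted descending: 25, 22, 18, 18, 16, 15, 14, 14, 11, 11, 9, 8, 5, 4.
  25 → cabin 1 (new)  [load 25/29]
  22 → cabin 2 (new)  [load 22/29]
  18 → cabin 3 (new)  [load 18/29]
  18 → cabin 4 (new)  [load 18/29]
  16 → cabin 5 (new)  [load 16/29]
  15 → cabin 6 (new)  [load 15/29]
  14 → cabin 6  [load 29/29]
  14 → cabin 7 (new)  [load 14/29]
  11 → cabin 3  [load 29/29]
  11 → cabin 4  [load 29/29]
  9 → cabin 5  [load 25/29]
  8 → cabin 7  [load 22/29]
  5 → cabin 2  [load 27/29]
  4 → cabin 1  [load 29/29]
7 cabins opened.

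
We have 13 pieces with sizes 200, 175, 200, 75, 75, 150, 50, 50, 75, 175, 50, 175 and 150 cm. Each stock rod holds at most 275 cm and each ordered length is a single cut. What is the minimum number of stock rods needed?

7

Total = 200 + 200 + 175 + 175 + 175 + 150 + 150 + 75 + 75 + 75 + 50 + 50 + 50 = 1600 cm.
Lower bound: ⌈1600/275⌉ = 6 stock rods.
Also, 7 pieces each exceed 275/2 cm, and no two of those can share a stock rod, so at least 7 stock rods are needed.
A packing using 7 stock rods:
  stock rod 1: 200 + 75 = 275
  stock rod 2: 200 + 75 = 275
  stock rod 3: 175 + 75 = 250
  stock rod 4: 175 + 50 + 50 = 275
  stock rod 5: 175 + 50 = 225
  stock rod 6: 150 = 150
  stock rod 7: 150 = 150
This matches the lower bound, so 7 is optimal.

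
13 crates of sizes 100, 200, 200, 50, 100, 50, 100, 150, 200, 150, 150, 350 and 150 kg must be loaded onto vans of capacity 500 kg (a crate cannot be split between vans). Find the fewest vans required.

Total = 350 + 200 + 200 + 200 + 150 + 150 + 150 + 150 + 100 + 100 + 100 + 50 + 50 = 1950 kg.
Lower bound: ⌈1950/500⌉ = 4 vans.
A packing using 4 vans:
  van 1: 350 + 150 = 500
  van 2: 200 + 200 + 100 = 500
  van 3: 200 + 150 + 150 = 500
  van 4: 150 + 100 + 100 + 50 + 50 = 450
This matches the lower bound, so 4 is optimal.

4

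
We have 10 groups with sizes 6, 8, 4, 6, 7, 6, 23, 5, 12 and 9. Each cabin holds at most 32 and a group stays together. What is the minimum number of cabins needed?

3

Total = 23 + 12 + 9 + 8 + 7 + 6 + 6 + 6 + 5 + 4 = 86.
Lower bound: ⌈86/32⌉ = 3 cabins.
A packing using 3 cabins:
  cabin 1: 23 + 9 = 32
  cabin 2: 12 + 8 + 7 + 5 = 32
  cabin 3: 6 + 6 + 6 + 4 = 22
This matches the lower bound, so 3 is optimal.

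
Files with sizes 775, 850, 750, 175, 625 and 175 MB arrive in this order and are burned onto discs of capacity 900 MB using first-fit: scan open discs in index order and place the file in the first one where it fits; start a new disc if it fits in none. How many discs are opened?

  775 → disc 1 (new)  [load 775/900]
  850 → disc 2 (new)  [load 850/900]
  750 → disc 3 (new)  [load 750/900]
  175 → disc 4 (new)  [load 175/900]
  625 → disc 4  [load 800/900]
  175 → disc 5 (new)  [load 175/900]
5 discs opened.

5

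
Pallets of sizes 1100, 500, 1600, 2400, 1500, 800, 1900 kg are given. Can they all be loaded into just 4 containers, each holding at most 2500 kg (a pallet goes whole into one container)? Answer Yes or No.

Total = 9800 kg; ⌈9800/2500⌉ = 4.
The bound of 4 does not rule out 4, but exhaustive search shows no assignment into 4 containers of capacity 2500 kg exists — the minimum is 5.

No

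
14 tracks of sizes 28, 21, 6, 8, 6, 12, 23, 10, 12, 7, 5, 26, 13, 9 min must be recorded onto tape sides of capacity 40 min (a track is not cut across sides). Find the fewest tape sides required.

5

Total = 28 + 26 + 23 + 21 + 13 + 12 + 12 + 10 + 9 + 8 + 7 + 6 + 6 + 5 = 186 min.
Lower bound: ⌈186/40⌉ = 5 tape sides.
A packing using 5 tape sides:
  side 1: 28 + 12 = 40
  side 2: 26 + 13 = 39
  side 3: 23 + 12 + 5 = 40
  side 4: 21 + 10 + 9 = 40
  side 5: 8 + 7 + 6 + 6 = 27
This matches the lower bound, so 5 is optimal.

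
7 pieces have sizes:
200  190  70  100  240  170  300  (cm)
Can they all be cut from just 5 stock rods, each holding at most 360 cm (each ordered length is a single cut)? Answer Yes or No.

Yes

A valid assignment using 4 stock rods:
  stock rod 1: 300 = 300
  stock rod 2: 240 + 100 = 340
  stock rod 3: 200 + 70 = 270
  stock rod 4: 190 + 170 = 360
That uses only 4 ≤ 5, so 5 stock rods are enough.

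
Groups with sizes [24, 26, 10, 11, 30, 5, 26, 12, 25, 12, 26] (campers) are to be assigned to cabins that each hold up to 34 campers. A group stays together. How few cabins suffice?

8

Total = 30 + 26 + 26 + 26 + 25 + 24 + 12 + 12 + 11 + 10 + 5 = 207 campers.
Lower bound: ⌈207/34⌉ = 7 cabins.
A packing using 8 cabins:
  cabin 1: 30 = 30
  cabin 2: 26 + 5 = 31
  cabin 3: 26 = 26
  cabin 4: 26 = 26
  cabin 5: 25 = 25
  cabin 6: 24 + 10 = 34
  cabin 7: 12 + 12 = 24
  cabin 8: 11 = 11
No arrangement into 7 cabins stays within capacity, so 8 is optimal.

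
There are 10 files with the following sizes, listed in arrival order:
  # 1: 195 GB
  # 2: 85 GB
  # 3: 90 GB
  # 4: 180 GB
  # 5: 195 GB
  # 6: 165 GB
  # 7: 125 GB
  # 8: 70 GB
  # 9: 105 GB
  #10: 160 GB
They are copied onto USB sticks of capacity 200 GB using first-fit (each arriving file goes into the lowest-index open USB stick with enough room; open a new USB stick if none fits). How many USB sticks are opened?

  195 → USB stick 1 (new)  [load 195/200]
  85 → USB stick 2 (new)  [load 85/200]
  90 → USB stick 2  [load 175/200]
  180 → USB stick 3 (new)  [load 180/200]
  195 → USB stick 4 (new)  [load 195/200]
  165 → USB stick 5 (new)  [load 165/200]
  125 → USB stick 6 (new)  [load 125/200]
  70 → USB stick 6  [load 195/200]
  105 → USB stick 7 (new)  [load 105/200]
  160 → USB stick 8 (new)  [load 160/200]
8 USB sticks opened.

8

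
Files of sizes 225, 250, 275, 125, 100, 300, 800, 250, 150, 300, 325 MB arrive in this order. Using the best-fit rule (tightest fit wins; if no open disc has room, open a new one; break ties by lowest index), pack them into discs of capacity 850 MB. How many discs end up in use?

4

  225 → disc 1 (new)  [load 225/850]
  250 → disc 1  [load 475/850]
  275 → disc 1  [load 750/850]
  125 → disc 2 (new)  [load 125/850]
  100 → disc 1  [load 850/850]
  300 → disc 2  [load 425/850]
  800 → disc 3 (new)  [load 800/850]
  250 → disc 2  [load 675/850]
  150 → disc 2  [load 825/850]
  300 → disc 4 (new)  [load 300/850]
  325 → disc 4  [load 625/850]
4 discs opened.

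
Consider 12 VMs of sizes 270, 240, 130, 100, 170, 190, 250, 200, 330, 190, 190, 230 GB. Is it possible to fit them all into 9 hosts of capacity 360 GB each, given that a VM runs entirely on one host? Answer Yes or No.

A valid assignment using 9 hosts:
  host 1: 330 = 330
  host 2: 270 = 270
  host 3: 250 + 100 = 350
  host 4: 240 = 240
  host 5: 230 + 130 = 360
  host 6: 200 = 200
  host 7: 190 + 170 = 360
  host 8: 190 = 190
  host 9: 190 = 190
Every load is within 360 GB, so 9 hosts suffice.

Yes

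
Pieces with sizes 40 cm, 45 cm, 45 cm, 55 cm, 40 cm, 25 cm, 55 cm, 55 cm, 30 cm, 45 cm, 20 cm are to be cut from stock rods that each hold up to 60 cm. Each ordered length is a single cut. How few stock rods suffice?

Total = 55 + 55 + 55 + 45 + 45 + 45 + 40 + 40 + 30 + 25 + 20 = 455 cm.
Lower bound: ⌈455/60⌉ = 8 stock rods.
A packing using 9 stock rods:
  stock rod 1: 55 = 55
  stock rod 2: 55 = 55
  stock rod 3: 55 = 55
  stock rod 4: 45 = 45
  stock rod 5: 45 = 45
  stock rod 6: 45 = 45
  stock rod 7: 40 + 20 = 60
  stock rod 8: 40 = 40
  stock rod 9: 30 + 25 = 55
No arrangement into 8 stock rods stays within capacity, so 9 is optimal.

9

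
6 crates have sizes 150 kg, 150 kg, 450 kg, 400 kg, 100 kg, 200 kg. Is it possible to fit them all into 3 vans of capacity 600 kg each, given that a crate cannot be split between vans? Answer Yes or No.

Yes

A valid assignment using 3 vans:
  van 1: 450 + 150 = 600
  van 2: 400 + 200 = 600
  van 3: 150 + 100 = 250
Every load is within 600 kg, so 3 vans suffice.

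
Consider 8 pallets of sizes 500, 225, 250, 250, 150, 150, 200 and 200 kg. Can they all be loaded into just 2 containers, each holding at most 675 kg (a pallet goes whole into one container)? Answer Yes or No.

Total = 1925 kg; ⌈1925/675⌉ = 3.
At least 3 containers are required, but only 2 are allowed.

No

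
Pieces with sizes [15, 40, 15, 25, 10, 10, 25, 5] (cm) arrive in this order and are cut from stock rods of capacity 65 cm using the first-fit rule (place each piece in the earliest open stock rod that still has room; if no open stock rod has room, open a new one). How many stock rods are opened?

3

  15 → stock rod 1 (new)  [load 15/65]
  40 → stock rod 1  [load 55/65]
  15 → stock rod 2 (new)  [load 15/65]
  25 → stock rod 2  [load 40/65]
  10 → stock rod 1  [load 65/65]
  10 → stock rod 2  [load 50/65]
  25 → stock rod 3 (new)  [load 25/65]
  5 → stock rod 2  [load 55/65]
3 stock rods opened.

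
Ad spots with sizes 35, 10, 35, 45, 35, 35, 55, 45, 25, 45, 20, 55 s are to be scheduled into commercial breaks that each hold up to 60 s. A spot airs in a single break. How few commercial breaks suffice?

Total = 55 + 55 + 45 + 45 + 45 + 35 + 35 + 35 + 35 + 25 + 20 + 10 = 440 s.
Lower bound: ⌈440/60⌉ = 8 commercial breaks.
Also, 9 ad spots each exceed 30 s, and no two of those can share a break, so at least 9 commercial breaks are needed.
A packing using 9 commercial breaks:
  break 1: 55 = 55
  break 2: 55 = 55
  break 3: 45 + 10 = 55
  break 4: 45 = 45
  break 5: 45 = 45
  break 6: 35 + 25 = 60
  break 7: 35 + 20 = 55
  break 8: 35 = 35
  break 9: 35 = 35
This matches the lower bound, so 9 is optimal.

9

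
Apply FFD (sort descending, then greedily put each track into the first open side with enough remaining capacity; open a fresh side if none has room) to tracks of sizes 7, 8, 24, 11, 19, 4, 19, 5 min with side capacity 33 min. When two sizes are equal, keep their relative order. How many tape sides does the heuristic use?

Sorted descending: 24, 19, 19, 11, 8, 7, 5, 4.
  24 → side 1 (new)  [load 24/33]
  19 → side 2 (new)  [load 19/33]
  19 → side 3 (new)  [load 19/33]
  11 → side 2  [load 30/33]
  8 → side 1  [load 32/33]
  7 → side 3  [load 26/33]
  5 → side 3  [load 31/33]
  4 → side 4 (new)  [load 4/33]
4 tape sides opened.

4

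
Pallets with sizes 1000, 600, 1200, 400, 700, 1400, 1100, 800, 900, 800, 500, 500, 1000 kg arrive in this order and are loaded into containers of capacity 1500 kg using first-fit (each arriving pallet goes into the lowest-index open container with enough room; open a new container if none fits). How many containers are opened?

9

  1000 → container 1 (new)  [load 1000/1500]
  600 → container 2 (new)  [load 600/1500]
  1200 → container 3 (new)  [load 1200/1500]
  400 → container 1  [load 1400/1500]
  700 → container 2  [load 1300/1500]
  1400 → container 4 (new)  [load 1400/1500]
  1100 → container 5 (new)  [load 1100/1500]
  800 → container 6 (new)  [load 800/1500]
  900 → container 7 (new)  [load 900/1500]
  800 → container 8 (new)  [load 800/1500]
  500 → container 6  [load 1300/1500]
  500 → container 7  [load 1400/1500]
  1000 → container 9 (new)  [load 1000/1500]
9 containers opened.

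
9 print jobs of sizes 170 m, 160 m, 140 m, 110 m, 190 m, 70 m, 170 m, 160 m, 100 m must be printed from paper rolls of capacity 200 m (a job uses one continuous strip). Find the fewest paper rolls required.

8

Total = 190 + 170 + 170 + 160 + 160 + 140 + 110 + 100 + 70 = 1270 m.
Lower bound: ⌈1270/200⌉ = 7 paper rolls.
A packing using 8 paper rolls:
  roll 1: 190 = 190
  roll 2: 170 = 170
  roll 3: 170 = 170
  roll 4: 160 = 160
  roll 5: 160 = 160
  roll 6: 140 = 140
  roll 7: 110 + 70 = 180
  roll 8: 100 = 100
No arrangement into 7 paper rolls stays within capacity, so 8 is optimal.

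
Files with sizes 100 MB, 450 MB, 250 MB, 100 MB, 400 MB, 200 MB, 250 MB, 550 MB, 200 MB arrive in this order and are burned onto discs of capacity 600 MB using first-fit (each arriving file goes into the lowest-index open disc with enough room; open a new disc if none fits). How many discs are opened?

5

  100 → disc 1 (new)  [load 100/600]
  450 → disc 1  [load 550/600]
  250 → disc 2 (new)  [load 250/600]
  100 → disc 2  [load 350/600]
  400 → disc 3 (new)  [load 400/600]
  200 → disc 2  [load 550/600]
  250 → disc 4 (new)  [load 250/600]
  550 → disc 5 (new)  [load 550/600]
  200 → disc 3  [load 600/600]
5 discs opened.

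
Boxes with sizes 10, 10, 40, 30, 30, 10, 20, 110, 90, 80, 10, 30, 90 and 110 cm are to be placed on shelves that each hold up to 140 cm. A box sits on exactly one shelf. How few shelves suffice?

5

Total = 110 + 110 + 90 + 90 + 80 + 40 + 30 + 30 + 30 + 20 + 10 + 10 + 10 + 10 = 670 cm.
Lower bound: ⌈670/140⌉ = 5 shelves.
A packing using 5 shelves:
  shelf 1: 110 + 30 = 140
  shelf 2: 110 + 30 = 140
  shelf 3: 90 + 40 + 10 = 140
  shelf 4: 90 + 30 + 20 = 140
  shelf 5: 80 + 10 + 10 + 10 = 110
This matches the lower bound, so 5 is optimal.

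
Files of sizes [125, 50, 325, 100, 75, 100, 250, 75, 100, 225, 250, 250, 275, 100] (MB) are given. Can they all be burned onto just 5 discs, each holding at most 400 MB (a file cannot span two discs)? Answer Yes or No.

No

Total = 2300 MB; ⌈2300/400⌉ = 6.
At least 6 discs are required, but only 5 are allowed.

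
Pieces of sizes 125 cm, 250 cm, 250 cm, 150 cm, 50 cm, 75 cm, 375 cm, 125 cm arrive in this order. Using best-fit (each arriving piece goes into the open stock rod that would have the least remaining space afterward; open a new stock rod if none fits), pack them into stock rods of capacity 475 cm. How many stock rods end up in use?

  125 → stock rod 1 (new)  [load 125/475]
  250 → stock rod 1  [load 375/475]
  250 → stock rod 2 (new)  [load 250/475]
  150 → stock rod 2  [load 400/475]
  50 → stock rod 2  [load 450/475]
  75 → stock rod 1  [load 450/475]
  375 → stock rod 3 (new)  [load 375/475]
  125 → stock rod 4 (new)  [load 125/475]
4 stock rods opened.

4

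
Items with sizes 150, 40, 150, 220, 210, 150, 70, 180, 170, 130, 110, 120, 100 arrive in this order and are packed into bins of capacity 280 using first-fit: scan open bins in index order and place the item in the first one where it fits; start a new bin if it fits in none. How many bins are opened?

8

  150 → bin 1 (new)  [load 150/280]
  40 → bin 1  [load 190/280]
  150 → bin 2 (new)  [load 150/280]
  220 → bin 3 (new)  [load 220/280]
  210 → bin 4 (new)  [load 210/280]
  150 → bin 5 (new)  [load 150/280]
  70 → bin 1  [load 260/280]
  180 → bin 6 (new)  [load 180/280]
  170 → bin 7 (new)  [load 170/280]
  130 → bin 2  [load 280/280]
  110 → bin 5  [load 260/280]
  120 → bin 8 (new)  [load 120/280]
  100 → bin 6  [load 280/280]
8 bins opened.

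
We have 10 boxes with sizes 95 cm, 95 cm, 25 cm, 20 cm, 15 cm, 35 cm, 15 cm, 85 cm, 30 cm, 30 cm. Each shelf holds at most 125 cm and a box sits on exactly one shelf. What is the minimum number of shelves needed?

4

Total = 95 + 95 + 85 + 35 + 30 + 30 + 25 + 20 + 15 + 15 = 445 cm.
Lower bound: ⌈445/125⌉ = 4 shelves.
A packing using 4 shelves:
  shelf 1: 95 + 30 = 125
  shelf 2: 95 + 30 = 125
  shelf 3: 85 + 35 = 120
  shelf 4: 25 + 20 + 15 + 15 = 75
This matches the lower bound, so 4 is optimal.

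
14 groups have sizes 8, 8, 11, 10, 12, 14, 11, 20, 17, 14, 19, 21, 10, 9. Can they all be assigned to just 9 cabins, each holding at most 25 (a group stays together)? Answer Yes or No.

A valid assignment using 9 cabins:
  cabin 1: 21 = 21
  cabin 2: 20 = 20
  cabin 3: 19 = 19
  cabin 4: 17 + 8 = 25
  cabin 5: 14 + 11 = 25
  cabin 6: 14 + 11 = 25
  cabin 7: 12 + 10 = 22
  cabin 8: 10 + 9 = 19
  cabin 9: 8 = 8
Every load is within 25, so 9 cabins suffice.

Yes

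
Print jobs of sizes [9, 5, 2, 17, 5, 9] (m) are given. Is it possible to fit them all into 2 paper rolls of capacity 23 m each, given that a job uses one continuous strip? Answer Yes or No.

Total = 47 m; ⌈47/23⌉ = 3.
At least 3 paper rolls are required, but only 2 are allowed.

No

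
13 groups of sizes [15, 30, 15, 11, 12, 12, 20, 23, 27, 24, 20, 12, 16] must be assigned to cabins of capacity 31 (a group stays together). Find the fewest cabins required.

9

Total = 30 + 27 + 24 + 23 + 20 + 20 + 16 + 15 + 15 + 12 + 12 + 12 + 11 = 237.
Lower bound: ⌈237/31⌉ = 8 cabins.
A packing using 9 cabins:
  cabin 1: 30 = 30
  cabin 2: 27 = 27
  cabin 3: 24 = 24
  cabin 4: 23 = 23
  cabin 5: 20 + 11 = 31
  cabin 6: 20 = 20
  cabin 7: 16 + 15 = 31
  cabin 8: 15 + 12 = 27
  cabin 9: 12 + 12 = 24
No arrangement into 8 cabins stays within capacity, so 9 is optimal.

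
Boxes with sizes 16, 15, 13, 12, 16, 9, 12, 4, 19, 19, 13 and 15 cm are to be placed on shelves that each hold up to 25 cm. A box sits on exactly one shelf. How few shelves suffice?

8

Total = 19 + 19 + 16 + 16 + 15 + 15 + 13 + 13 + 12 + 12 + 9 + 4 = 163 cm.
Lower bound: ⌈163/25⌉ = 7 shelves.
Also, 8 boxes each exceed 25/2 cm, and no two of those can share a shelf, so at least 8 shelves are needed.
A packing using 8 shelves:
  shelf 1: 19 + 4 = 23
  shelf 2: 19 = 19
  shelf 3: 16 + 9 = 25
  shelf 4: 16 = 16
  shelf 5: 15 = 15
  shelf 6: 15 = 15
  shelf 7: 13 + 12 = 25
  shelf 8: 13 + 12 = 25
This matches the lower bound, so 8 is optimal.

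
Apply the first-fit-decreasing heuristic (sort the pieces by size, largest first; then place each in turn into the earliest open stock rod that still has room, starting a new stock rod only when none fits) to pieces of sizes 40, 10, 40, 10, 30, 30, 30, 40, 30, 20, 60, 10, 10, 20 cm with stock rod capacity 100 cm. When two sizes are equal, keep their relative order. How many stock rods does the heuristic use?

4

Sorted descending: 60, 40, 40, 40, 30, 30, 30, 30, 20, 20, 10, 10, 10, 10.
  60 → stock rod 1 (new)  [load 60/100]
  40 → stock rod 1  [load 100/100]
  40 → stock rod 2 (new)  [load 40/100]
  40 → stock rod 2  [load 80/100]
  30 → stock rod 3 (new)  [load 30/100]
  30 → stock rod 3  [load 60/100]
  30 → stock rod 3  [load 90/100]
  30 → stock rod 4 (new)  [load 30/100]
  20 → stock rod 2  [load 100/100]
  20 → stock rod 4  [load 50/100]
  10 → stock rod 3  [load 100/100]
  10 → stock rod 4  [load 60/100]
  10 → stock rod 4  [load 70/100]
  10 → stock rod 4  [load 80/100]
4 stock rods opened.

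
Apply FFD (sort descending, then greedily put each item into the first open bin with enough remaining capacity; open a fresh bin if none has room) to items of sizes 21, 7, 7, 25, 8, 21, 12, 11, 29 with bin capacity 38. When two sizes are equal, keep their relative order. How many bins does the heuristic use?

Sorted descending: 29, 25, 21, 21, 12, 11, 8, 7, 7.
  29 → bin 1 (new)  [load 29/38]
  25 → bin 2 (new)  [load 25/38]
  21 → bin 3 (new)  [load 21/38]
  21 → bin 4 (new)  [load 21/38]
  12 → bin 2  [load 37/38]
  11 → bin 3  [load 32/38]
  8 → bin 1  [load 37/38]
  7 → bin 4  [load 28/38]
  7 → bin 4  [load 35/38]
4 bins opened.

4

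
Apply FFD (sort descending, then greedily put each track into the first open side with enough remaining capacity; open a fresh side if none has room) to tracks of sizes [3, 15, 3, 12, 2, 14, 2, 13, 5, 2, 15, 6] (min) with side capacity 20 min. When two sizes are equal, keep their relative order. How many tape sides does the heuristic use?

Sorted descending: 15, 15, 14, 13, 12, 6, 5, 3, 3, 2, 2, 2.
  15 → side 1 (new)  [load 15/20]
  15 → side 2 (new)  [load 15/20]
  14 → side 3 (new)  [load 14/20]
  13 → side 4 (new)  [load 13/20]
  12 → side 5 (new)  [load 12/20]
  6 → side 3  [load 20/20]
  5 → side 1  [load 20/20]
  3 → side 2  [load 18/20]
  3 → side 4  [load 16/20]
  2 → side 2  [load 20/20]
  2 → side 4  [load 18/20]
  2 → side 4  [load 20/20]
5 tape sides opened.

5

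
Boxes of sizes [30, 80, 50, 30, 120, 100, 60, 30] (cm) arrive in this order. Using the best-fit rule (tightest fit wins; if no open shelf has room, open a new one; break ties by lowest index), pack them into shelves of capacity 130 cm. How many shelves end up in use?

  30 → shelf 1 (new)  [load 30/130]
  80 → shelf 1  [load 110/130]
  50 → shelf 2 (new)  [load 50/130]
  30 → shelf 2  [load 80/130]
  120 → shelf 3 (new)  [load 120/130]
  100 → shelf 4 (new)  [load 100/130]
  60 → shelf 5 (new)  [load 60/130]
  30 → shelf 4  [load 130/130]
5 shelves opened.

5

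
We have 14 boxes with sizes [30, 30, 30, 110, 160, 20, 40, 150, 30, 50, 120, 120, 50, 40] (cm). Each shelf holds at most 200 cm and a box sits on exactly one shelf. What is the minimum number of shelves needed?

Total = 160 + 150 + 120 + 120 + 110 + 50 + 50 + 40 + 40 + 30 + 30 + 30 + 30 + 20 = 980 cm.
Lower bound: ⌈980/200⌉ = 5 shelves.
A packing using 5 shelves:
  shelf 1: 160 + 40 = 200
  shelf 2: 150 + 50 = 200
  shelf 3: 120 + 50 + 30 = 200
  shelf 4: 120 + 40 + 30 = 190
  shelf 5: 110 + 30 + 30 + 20 = 190
This matches the lower bound, so 5 is optimal.

5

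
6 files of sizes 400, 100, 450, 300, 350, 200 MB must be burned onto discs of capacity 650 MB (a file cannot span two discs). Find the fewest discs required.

Total = 450 + 400 + 350 + 300 + 200 + 100 = 1800 MB.
Lower bound: ⌈1800/650⌉ = 3 discs.
A packing using 3 discs:
  disc 1: 450 + 200 = 650
  disc 2: 400 + 100 = 500
  disc 3: 350 + 300 = 650
This matches the lower bound, so 3 is optimal.

3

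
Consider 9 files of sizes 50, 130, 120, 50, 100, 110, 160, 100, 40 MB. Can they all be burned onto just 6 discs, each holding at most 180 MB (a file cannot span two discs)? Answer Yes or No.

A valid assignment using 6 discs:
  disc 1: 160 = 160
  disc 2: 130 + 50 = 180
  disc 3: 120 + 50 = 170
  disc 4: 110 + 40 = 150
  disc 5: 100 = 100
  disc 6: 100 = 100
Every load is within 180 MB, so 6 discs suffice.

Yes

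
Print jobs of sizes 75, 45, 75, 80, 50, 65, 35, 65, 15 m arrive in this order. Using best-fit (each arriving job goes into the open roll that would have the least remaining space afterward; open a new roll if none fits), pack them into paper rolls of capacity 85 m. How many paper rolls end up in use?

  75 → roll 1 (new)  [load 75/85]
  45 → roll 2 (new)  [load 45/85]
  75 → roll 3 (new)  [load 75/85]
  80 → roll 4 (new)  [load 80/85]
  50 → roll 5 (new)  [load 50/85]
  65 → roll 6 (new)  [load 65/85]
  35 → roll 5  [load 85/85]
  65 → roll 7 (new)  [load 65/85]
  15 → roll 6  [load 80/85]
7 paper rolls opened.

7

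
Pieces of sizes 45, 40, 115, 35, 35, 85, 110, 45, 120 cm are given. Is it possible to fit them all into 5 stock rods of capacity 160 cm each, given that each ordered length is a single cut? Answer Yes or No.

A valid assignment using 4 stock rods:
  stock rod 1: 120 + 40 = 160
  stock rod 2: 115 + 45 = 160
  stock rod 3: 110 + 45 = 155
  stock rod 4: 85 + 35 + 35 = 155
That uses only 4 ≤ 5, so 5 stock rods are enough.

Yes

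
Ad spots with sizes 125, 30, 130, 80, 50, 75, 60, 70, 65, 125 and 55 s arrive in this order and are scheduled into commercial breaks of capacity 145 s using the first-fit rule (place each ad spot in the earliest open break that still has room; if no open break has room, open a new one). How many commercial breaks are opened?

  125 → break 1 (new)  [load 125/145]
  30 → break 2 (new)  [load 30/145]
  130 → break 3 (new)  [load 130/145]
  80 → break 2  [load 110/145]
  50 → break 4 (new)  [load 50/145]
  75 → break 4  [load 125/145]
  60 → break 5 (new)  [load 60/145]
  70 → break 5  [load 130/145]
  65 → break 6 (new)  [load 65/145]
  125 → break 7 (new)  [load 125/145]
  55 → break 6  [load 120/145]
7 commercial breaks opened.

7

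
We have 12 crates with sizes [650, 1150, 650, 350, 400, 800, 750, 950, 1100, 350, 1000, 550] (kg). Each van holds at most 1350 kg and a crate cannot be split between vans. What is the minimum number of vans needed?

7

Total = 1150 + 1100 + 1000 + 950 + 800 + 750 + 650 + 650 + 550 + 400 + 350 + 350 = 8700 kg.
Lower bound: ⌈8700/1350⌉ = 7 vans.
A packing using 7 vans:
  van 1: 1150 = 1150
  van 2: 1100 = 1100
  van 3: 1000 + 350 = 1350
  van 4: 950 + 400 = 1350
  van 5: 800 + 550 = 1350
  van 6: 750 + 350 = 1100
  van 7: 650 + 650 = 1300
This matches the lower bound, so 7 is optimal.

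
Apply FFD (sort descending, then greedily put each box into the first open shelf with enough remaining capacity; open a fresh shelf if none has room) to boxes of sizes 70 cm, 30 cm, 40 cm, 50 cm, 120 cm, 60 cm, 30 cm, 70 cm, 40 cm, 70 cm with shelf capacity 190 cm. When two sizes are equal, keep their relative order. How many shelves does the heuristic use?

Sorted descending: 120, 70, 70, 70, 60, 50, 40, 40, 30, 30.
  120 → shelf 1 (new)  [load 120/190]
  70 → shelf 1  [load 190/190]
  70 → shelf 2 (new)  [load 70/190]
  70 → shelf 2  [load 140/190]
  60 → shelf 3 (new)  [load 60/190]
  50 → shelf 2  [load 190/190]
  40 → shelf 3  [load 100/190]
  40 → shelf 3  [load 140/190]
  30 → shelf 3  [load 170/190]
  30 → shelf 4 (new)  [load 30/190]
4 shelves opened.

4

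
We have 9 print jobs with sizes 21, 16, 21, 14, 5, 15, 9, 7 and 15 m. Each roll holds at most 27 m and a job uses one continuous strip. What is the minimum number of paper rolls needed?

Total = 21 + 21 + 16 + 15 + 15 + 14 + 9 + 7 + 5 = 123 m.
Lower bound: ⌈123/27⌉ = 5 paper rolls.
Also, 6 print jobs each exceed 27/2 m, and no two of those can share a roll, so at least 6 paper rolls are needed.
A packing using 6 paper rolls:
  roll 1: 21 + 5 = 26
  roll 2: 21 = 21
  roll 3: 16 + 9 = 25
  roll 4: 15 + 7 = 22
  roll 5: 15 = 15
  roll 6: 14 = 14
This matches the lower bound, so 6 is optimal.

6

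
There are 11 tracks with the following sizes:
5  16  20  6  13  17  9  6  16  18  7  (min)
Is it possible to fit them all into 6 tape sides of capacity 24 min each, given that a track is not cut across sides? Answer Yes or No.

Yes

A valid assignment using 6 tape sides:
  side 1: 20 = 20
  side 2: 18 + 6 = 24
  side 3: 17 + 7 = 24
  side 4: 16 + 6 = 22
  side 5: 16 + 5 = 21
  side 6: 13 + 9 = 22
Every load is within 24 min, so 6 tape sides suffice.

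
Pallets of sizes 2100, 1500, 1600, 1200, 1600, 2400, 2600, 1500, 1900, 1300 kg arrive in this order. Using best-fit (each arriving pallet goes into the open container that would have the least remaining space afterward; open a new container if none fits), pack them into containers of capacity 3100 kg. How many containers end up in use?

7

  2100 → container 1 (new)  [load 2100/3100]
  1500 → container 2 (new)  [load 1500/3100]
  1600 → container 2  [load 3100/3100]
  1200 → container 3 (new)  [load 1200/3100]
  1600 → container 3  [load 2800/3100]
  2400 → container 4 (new)  [load 2400/3100]
  2600 → container 5 (new)  [load 2600/3100]
  1500 → container 6 (new)  [load 1500/3100]
  1900 → container 7 (new)  [load 1900/3100]
  1300 → container 6  [load 2800/3100]
7 containers opened.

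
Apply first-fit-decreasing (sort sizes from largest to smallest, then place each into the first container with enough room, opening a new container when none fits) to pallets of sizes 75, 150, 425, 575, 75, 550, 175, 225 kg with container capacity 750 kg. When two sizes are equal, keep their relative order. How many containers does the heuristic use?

Sorted descending: 575, 550, 425, 225, 175, 150, 75, 75.
  575 → container 1 (new)  [load 575/750]
  550 → container 2 (new)  [load 550/750]
  425 → container 3 (new)  [load 425/750]
  225 → container 3  [load 650/750]
  175 → container 1  [load 750/750]
  150 → container 2  [load 700/750]
  75 → container 3  [load 725/750]
  75 → container 4 (new)  [load 75/750]
4 containers opened.

4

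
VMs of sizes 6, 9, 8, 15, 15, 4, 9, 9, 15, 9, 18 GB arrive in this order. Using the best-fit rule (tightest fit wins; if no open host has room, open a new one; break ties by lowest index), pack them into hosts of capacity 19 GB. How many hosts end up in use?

7

  6 → host 1 (new)  [load 6/19]
  9 → host 1  [load 15/19]
  8 → host 2 (new)  [load 8/19]
  15 → host 3 (new)  [load 15/19]
  15 → host 4 (new)  [load 15/19]
  4 → host 1  [load 19/19]
  9 → host 2  [load 17/19]
  9 → host 5 (new)  [load 9/19]
  15 → host 6 (new)  [load 15/19]
  9 → host 5  [load 18/19]
  18 → host 7 (new)  [load 18/19]
7 hosts opened.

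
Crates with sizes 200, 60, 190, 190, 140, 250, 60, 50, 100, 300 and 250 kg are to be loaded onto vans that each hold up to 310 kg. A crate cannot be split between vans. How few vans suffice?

7

Total = 300 + 250 + 250 + 200 + 190 + 190 + 140 + 100 + 60 + 60 + 50 = 1790 kg.
Lower bound: ⌈1790/310⌉ = 6 vans.
A packing using 7 vans:
  van 1: 300 = 300
  van 2: 250 + 60 = 310
  van 3: 250 + 60 = 310
  van 4: 200 + 100 = 300
  van 5: 190 + 50 = 240
  van 6: 190 = 190
  van 7: 140 = 140
No arrangement into 6 vans stays within capacity, so 7 is optimal.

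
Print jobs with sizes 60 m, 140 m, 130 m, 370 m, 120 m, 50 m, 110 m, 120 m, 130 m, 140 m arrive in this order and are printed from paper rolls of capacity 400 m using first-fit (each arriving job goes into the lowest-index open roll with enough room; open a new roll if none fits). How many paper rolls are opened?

4

  60 → roll 1 (new)  [load 60/400]
  140 → roll 1  [load 200/400]
  130 → roll 1  [load 330/400]
  370 → roll 2 (new)  [load 370/400]
  120 → roll 3 (new)  [load 120/400]
  50 → roll 1  [load 380/400]
  110 → roll 3  [load 230/400]
  120 → roll 3  [load 350/400]
  130 → roll 4 (new)  [load 130/400]
  140 → roll 4  [load 270/400]
4 paper rolls opened.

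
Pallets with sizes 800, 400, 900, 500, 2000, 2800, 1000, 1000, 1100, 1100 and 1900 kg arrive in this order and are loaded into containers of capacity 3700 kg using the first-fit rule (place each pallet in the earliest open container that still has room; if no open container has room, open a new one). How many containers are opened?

5

  800 → container 1 (new)  [load 800/3700]
  400 → container 1  [load 1200/3700]
  900 → container 1  [load 2100/3700]
  500 → container 1  [load 2600/3700]
  2000 → container 2 (new)  [load 2000/3700]
  2800 → container 3 (new)  [load 2800/3700]
  1000 → container 1  [load 3600/3700]
  1000 → container 2  [load 3000/3700]
  1100 → container 4 (new)  [load 1100/3700]
  1100 → container 4  [load 2200/3700]
  1900 → container 5 (new)  [load 1900/3700]
5 containers opened.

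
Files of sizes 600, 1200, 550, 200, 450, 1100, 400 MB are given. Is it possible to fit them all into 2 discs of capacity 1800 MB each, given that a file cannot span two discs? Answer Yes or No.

Total = 4500 MB; ⌈4500/1800⌉ = 3.
At least 3 discs are required, but only 2 are allowed.

No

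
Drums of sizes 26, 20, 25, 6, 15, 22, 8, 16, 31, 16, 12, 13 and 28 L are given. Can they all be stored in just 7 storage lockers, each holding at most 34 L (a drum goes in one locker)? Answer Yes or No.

Total = 238 L; ⌈238/34⌉ = 7.
The bound of 7 does not rule out 7, but exhaustive search shows no assignment into 7 storage lockers of capacity 34 L exists — the minimum is 8.

No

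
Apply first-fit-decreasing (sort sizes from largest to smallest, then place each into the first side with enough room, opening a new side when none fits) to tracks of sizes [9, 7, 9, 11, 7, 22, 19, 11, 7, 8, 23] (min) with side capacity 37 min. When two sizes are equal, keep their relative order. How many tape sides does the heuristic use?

4

Sorted descending: 23, 22, 19, 11, 11, 9, 9, 8, 7, 7, 7.
  23 → side 1 (new)  [load 23/37]
  22 → side 2 (new)  [load 22/37]
  19 → side 3 (new)  [load 19/37]
  11 → side 1  [load 34/37]
  11 → side 2  [load 33/37]
  9 → side 3  [load 28/37]
  9 → side 3  [load 37/37]
  8 → side 4 (new)  [load 8/37]
  7 → side 4  [load 15/37]
  7 → side 4  [load 22/37]
  7 → side 4  [load 29/37]
4 tape sides opened.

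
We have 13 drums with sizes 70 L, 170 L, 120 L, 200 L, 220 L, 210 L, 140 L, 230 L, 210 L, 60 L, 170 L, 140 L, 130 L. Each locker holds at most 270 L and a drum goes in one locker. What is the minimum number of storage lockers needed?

Total = 230 + 220 + 210 + 210 + 200 + 170 + 170 + 140 + 140 + 130 + 120 + 70 + 60 = 2070 L.
Lower bound: ⌈2070/270⌉ = 8 storage lockers.
Also, 9 drums each exceed 135 L, and no two of those can share a locker, so at least 9 storage lockers are needed.
A packing using 9 storage lockers:
  locker 1: 230 = 230
  locker 2: 220 = 220
  locker 3: 210 + 60 = 270
  locker 4: 210 = 210
  locker 5: 200 + 70 = 270
  locker 6: 170 = 170
  locker 7: 170 = 170
  locker 8: 140 + 130 = 270
  locker 9: 140 + 120 = 260
This matches the lower bound, so 9 is optimal.

9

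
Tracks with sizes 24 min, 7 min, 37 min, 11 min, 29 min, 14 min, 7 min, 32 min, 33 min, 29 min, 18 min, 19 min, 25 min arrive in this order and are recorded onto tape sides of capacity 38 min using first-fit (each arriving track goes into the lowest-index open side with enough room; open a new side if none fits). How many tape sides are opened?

9

  24 → side 1 (new)  [load 24/38]
  7 → side 1  [load 31/38]
  37 → side 2 (new)  [load 37/38]
  11 → side 3 (new)  [load 11/38]
  29 → side 4 (new)  [load 29/38]
  14 → side 3  [load 25/38]
  7 → side 1  [load 38/38]
  32 → side 5 (new)  [load 32/38]
  33 → side 6 (new)  [load 33/38]
  29 → side 7 (new)  [load 29/38]
  18 → side 8 (new)  [load 18/38]
  19 → side 8  [load 37/38]
  25 → side 9 (new)  [load 25/38]
9 tape sides opened.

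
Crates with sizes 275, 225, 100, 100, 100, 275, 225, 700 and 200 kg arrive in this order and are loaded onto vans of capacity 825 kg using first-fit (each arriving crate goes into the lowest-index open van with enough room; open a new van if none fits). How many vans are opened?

3

  275 → van 1 (new)  [load 275/825]
  225 → van 1  [load 500/825]
  100 → van 1  [load 600/825]
  100 → van 1  [load 700/825]
  100 → van 1  [load 800/825]
  275 → van 2 (new)  [load 275/825]
  225 → van 2  [load 500/825]
  700 → van 3 (new)  [load 700/825]
  200 → van 2  [load 700/825]
3 vans opened.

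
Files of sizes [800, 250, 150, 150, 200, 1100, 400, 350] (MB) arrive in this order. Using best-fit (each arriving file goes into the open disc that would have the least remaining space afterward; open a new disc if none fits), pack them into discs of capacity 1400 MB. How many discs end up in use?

3

  800 → disc 1 (new)  [load 800/1400]
  250 → disc 1  [load 1050/1400]
  150 → disc 1  [load 1200/1400]
  150 → disc 1  [load 1350/1400]
  200 → disc 2 (new)  [load 200/1400]
  1100 → disc 2  [load 1300/1400]
  400 → disc 3 (new)  [load 400/1400]
  350 → disc 3  [load 750/1400]
3 discs opened.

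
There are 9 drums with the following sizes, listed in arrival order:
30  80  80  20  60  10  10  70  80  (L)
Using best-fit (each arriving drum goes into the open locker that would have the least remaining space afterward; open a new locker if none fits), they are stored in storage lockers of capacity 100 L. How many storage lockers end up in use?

  30 → locker 1 (new)  [load 30/100]
  80 → locker 2 (new)  [load 80/100]
  80 → locker 3 (new)  [load 80/100]
  20 → locker 2  [load 100/100]
  60 → locker 1  [load 90/100]
  10 → locker 1  [load 100/100]
  10 → locker 3  [load 90/100]
  70 → locker 4 (new)  [load 70/100]
  80 → locker 5 (new)  [load 80/100]
5 storage lockers opened.

5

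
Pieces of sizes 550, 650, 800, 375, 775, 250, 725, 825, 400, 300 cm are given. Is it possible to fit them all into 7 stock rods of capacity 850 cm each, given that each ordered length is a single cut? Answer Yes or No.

No

Total = 5650 cm; ⌈5650/850⌉ = 7.
The bound of 7 does not rule out 7, but exhaustive search shows no assignment into 7 stock rods of capacity 850 cm exists — the minimum is 8.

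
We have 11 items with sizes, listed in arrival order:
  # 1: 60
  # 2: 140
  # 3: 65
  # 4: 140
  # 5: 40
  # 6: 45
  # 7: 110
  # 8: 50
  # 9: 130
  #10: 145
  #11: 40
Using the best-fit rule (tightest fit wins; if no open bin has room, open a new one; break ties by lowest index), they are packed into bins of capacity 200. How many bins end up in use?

  60 → bin 1 (new)  [load 60/200]
  140 → bin 1  [load 200/200]
  65 → bin 2 (new)  [load 65/200]
  140 → bin 3 (new)  [load 140/200]
  40 → bin 3  [load 180/200]
  45 → bin 2  [load 110/200]
  110 → bin 4 (new)  [load 110/200]
  50 → bin 2  [load 160/200]
  130 → bin 5 (new)  [load 130/200]
  145 → bin 6 (new)  [load 145/200]
  40 → bin 2  [load 200/200]
6 bins opened.

6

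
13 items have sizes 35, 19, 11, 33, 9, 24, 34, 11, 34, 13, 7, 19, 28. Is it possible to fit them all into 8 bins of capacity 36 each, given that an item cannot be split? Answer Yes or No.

Total = 277; ⌈277/36⌉ = 8.
The bound of 8 does not rule out 8, but exhaustive search shows no assignment into 8 bins of capacity 36 exists — the minimum is 9.

No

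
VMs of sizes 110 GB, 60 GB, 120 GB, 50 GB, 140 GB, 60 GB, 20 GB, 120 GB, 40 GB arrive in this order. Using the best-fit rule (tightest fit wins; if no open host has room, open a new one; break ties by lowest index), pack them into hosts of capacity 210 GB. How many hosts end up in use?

4

  110 → host 1 (new)  [load 110/210]
  60 → host 1  [load 170/210]
  120 → host 2 (new)  [load 120/210]
  50 → host 2  [load 170/210]
  140 → host 3 (new)  [load 140/210]
  60 → host 3  [load 200/210]
  20 → host 1  [load 190/210]
  120 → host 4 (new)  [load 120/210]
  40 → host 2  [load 210/210]
4 hosts opened.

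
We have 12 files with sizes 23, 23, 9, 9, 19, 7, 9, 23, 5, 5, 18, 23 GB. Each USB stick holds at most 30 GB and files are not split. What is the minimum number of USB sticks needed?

7

Total = 23 + 23 + 23 + 23 + 19 + 18 + 9 + 9 + 9 + 7 + 5 + 5 = 173 GB.
Lower bound: ⌈173/30⌉ = 6 USB sticks.
A packing using 7 USB sticks:
  USB stick 1: 23 + 7 = 30
  USB stick 2: 23 + 5 = 28
  USB stick 3: 23 + 5 = 28
  USB stick 4: 23 = 23
  USB stick 5: 19 + 9 = 28
  USB stick 6: 18 + 9 = 27
  USB stick 7: 9 = 9
No arrangement into 6 USB sticks stays within capacity, so 7 is optimal.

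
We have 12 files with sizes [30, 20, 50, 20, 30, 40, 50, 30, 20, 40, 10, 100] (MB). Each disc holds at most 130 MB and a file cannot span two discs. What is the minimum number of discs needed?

Total = 100 + 50 + 50 + 40 + 40 + 30 + 30 + 30 + 20 + 20 + 20 + 10 = 440 MB.
Lower bound: ⌈440/130⌉ = 4 discs.
A packing using 4 discs:
  disc 1: 100 + 30 = 130
  disc 2: 50 + 50 + 30 = 130
  disc 3: 40 + 40 + 30 + 20 = 130
  disc 4: 20 + 20 + 10 = 50
This matches the lower bound, so 4 is optimal.

4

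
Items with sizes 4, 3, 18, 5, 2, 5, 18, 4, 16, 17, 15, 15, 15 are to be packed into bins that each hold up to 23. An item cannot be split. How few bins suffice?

Total = 18 + 18 + 17 + 16 + 15 + 15 + 15 + 5 + 5 + 4 + 4 + 3 + 2 = 137.
Lower bound: ⌈137/23⌉ = 6 bins.
Also, 7 items each exceed 23/2, and no two of those can share a bin, so at least 7 bins are needed.
A packing using 7 bins:
  bin 1: 18 + 5 = 23
  bin 2: 18 + 5 = 23
  bin 3: 17 + 4 + 2 = 23
  bin 4: 16 + 4 + 3 = 23
  bin 5: 15 = 15
  bin 6: 15 = 15
  bin 7: 15 = 15
This matches the lower bound, so 7 is optimal.

7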